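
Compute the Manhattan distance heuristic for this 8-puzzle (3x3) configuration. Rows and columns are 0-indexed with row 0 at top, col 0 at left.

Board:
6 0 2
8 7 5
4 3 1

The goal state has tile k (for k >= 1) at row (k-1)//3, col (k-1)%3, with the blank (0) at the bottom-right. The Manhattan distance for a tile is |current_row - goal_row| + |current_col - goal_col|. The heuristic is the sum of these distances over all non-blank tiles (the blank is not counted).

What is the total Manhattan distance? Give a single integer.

Tile 6: (0,0)->(1,2) = 3
Tile 2: (0,2)->(0,1) = 1
Tile 8: (1,0)->(2,1) = 2
Tile 7: (1,1)->(2,0) = 2
Tile 5: (1,2)->(1,1) = 1
Tile 4: (2,0)->(1,0) = 1
Tile 3: (2,1)->(0,2) = 3
Tile 1: (2,2)->(0,0) = 4
Sum: 3 + 1 + 2 + 2 + 1 + 1 + 3 + 4 = 17

Answer: 17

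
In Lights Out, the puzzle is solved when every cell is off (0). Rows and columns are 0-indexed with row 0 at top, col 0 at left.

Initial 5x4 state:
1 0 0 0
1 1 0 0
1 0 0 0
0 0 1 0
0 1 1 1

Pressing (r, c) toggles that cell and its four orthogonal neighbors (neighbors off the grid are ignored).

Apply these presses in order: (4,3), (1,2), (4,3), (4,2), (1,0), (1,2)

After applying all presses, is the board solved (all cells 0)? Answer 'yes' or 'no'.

After press 1 at (4,3):
1 0 0 0
1 1 0 0
1 0 0 0
0 0 1 1
0 1 0 0

After press 2 at (1,2):
1 0 1 0
1 0 1 1
1 0 1 0
0 0 1 1
0 1 0 0

After press 3 at (4,3):
1 0 1 0
1 0 1 1
1 0 1 0
0 0 1 0
0 1 1 1

After press 4 at (4,2):
1 0 1 0
1 0 1 1
1 0 1 0
0 0 0 0
0 0 0 0

After press 5 at (1,0):
0 0 1 0
0 1 1 1
0 0 1 0
0 0 0 0
0 0 0 0

After press 6 at (1,2):
0 0 0 0
0 0 0 0
0 0 0 0
0 0 0 0
0 0 0 0

Lights still on: 0

Answer: yes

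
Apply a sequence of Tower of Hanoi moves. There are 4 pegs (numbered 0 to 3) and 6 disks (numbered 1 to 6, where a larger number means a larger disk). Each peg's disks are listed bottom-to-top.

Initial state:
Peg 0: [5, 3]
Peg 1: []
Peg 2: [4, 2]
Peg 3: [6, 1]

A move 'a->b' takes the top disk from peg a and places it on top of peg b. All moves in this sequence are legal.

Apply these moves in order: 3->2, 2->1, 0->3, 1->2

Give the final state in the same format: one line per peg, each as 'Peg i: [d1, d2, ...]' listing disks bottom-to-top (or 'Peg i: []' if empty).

After move 1 (3->2):
Peg 0: [5, 3]
Peg 1: []
Peg 2: [4, 2, 1]
Peg 3: [6]

After move 2 (2->1):
Peg 0: [5, 3]
Peg 1: [1]
Peg 2: [4, 2]
Peg 3: [6]

After move 3 (0->3):
Peg 0: [5]
Peg 1: [1]
Peg 2: [4, 2]
Peg 3: [6, 3]

After move 4 (1->2):
Peg 0: [5]
Peg 1: []
Peg 2: [4, 2, 1]
Peg 3: [6, 3]

Answer: Peg 0: [5]
Peg 1: []
Peg 2: [4, 2, 1]
Peg 3: [6, 3]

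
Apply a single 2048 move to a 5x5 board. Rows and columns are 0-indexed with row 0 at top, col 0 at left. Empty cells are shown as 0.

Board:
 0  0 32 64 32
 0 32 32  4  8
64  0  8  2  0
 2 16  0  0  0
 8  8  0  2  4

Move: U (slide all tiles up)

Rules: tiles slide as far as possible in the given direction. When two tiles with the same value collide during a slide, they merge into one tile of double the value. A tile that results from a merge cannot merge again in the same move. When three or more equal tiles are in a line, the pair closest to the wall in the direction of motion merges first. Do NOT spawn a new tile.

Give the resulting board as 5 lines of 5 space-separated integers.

Answer: 64 32 64 64 32
 2 16  8  4  8
 8  8  0  4  4
 0  0  0  0  0
 0  0  0  0  0

Derivation:
Slide up:
col 0: [0, 0, 64, 2, 8] -> [64, 2, 8, 0, 0]
col 1: [0, 32, 0, 16, 8] -> [32, 16, 8, 0, 0]
col 2: [32, 32, 8, 0, 0] -> [64, 8, 0, 0, 0]
col 3: [64, 4, 2, 0, 2] -> [64, 4, 4, 0, 0]
col 4: [32, 8, 0, 0, 4] -> [32, 8, 4, 0, 0]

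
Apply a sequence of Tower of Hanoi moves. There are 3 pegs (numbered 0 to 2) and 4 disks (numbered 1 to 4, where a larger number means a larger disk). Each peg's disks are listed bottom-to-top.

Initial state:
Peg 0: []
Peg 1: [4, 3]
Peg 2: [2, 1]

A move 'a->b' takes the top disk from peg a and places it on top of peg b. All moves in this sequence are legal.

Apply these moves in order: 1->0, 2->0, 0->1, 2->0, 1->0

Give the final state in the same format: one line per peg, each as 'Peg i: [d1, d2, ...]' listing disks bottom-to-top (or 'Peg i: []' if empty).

Answer: Peg 0: [3, 2, 1]
Peg 1: [4]
Peg 2: []

Derivation:
After move 1 (1->0):
Peg 0: [3]
Peg 1: [4]
Peg 2: [2, 1]

After move 2 (2->0):
Peg 0: [3, 1]
Peg 1: [4]
Peg 2: [2]

After move 3 (0->1):
Peg 0: [3]
Peg 1: [4, 1]
Peg 2: [2]

After move 4 (2->0):
Peg 0: [3, 2]
Peg 1: [4, 1]
Peg 2: []

After move 5 (1->0):
Peg 0: [3, 2, 1]
Peg 1: [4]
Peg 2: []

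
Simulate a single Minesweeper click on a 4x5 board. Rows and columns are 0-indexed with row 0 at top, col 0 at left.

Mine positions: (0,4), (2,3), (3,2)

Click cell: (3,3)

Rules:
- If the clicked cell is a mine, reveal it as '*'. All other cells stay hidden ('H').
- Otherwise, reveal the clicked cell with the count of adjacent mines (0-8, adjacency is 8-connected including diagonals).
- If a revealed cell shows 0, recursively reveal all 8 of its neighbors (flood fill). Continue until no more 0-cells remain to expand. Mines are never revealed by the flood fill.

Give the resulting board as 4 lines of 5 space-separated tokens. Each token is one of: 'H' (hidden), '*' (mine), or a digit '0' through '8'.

H H H H H
H H H H H
H H H H H
H H H 2 H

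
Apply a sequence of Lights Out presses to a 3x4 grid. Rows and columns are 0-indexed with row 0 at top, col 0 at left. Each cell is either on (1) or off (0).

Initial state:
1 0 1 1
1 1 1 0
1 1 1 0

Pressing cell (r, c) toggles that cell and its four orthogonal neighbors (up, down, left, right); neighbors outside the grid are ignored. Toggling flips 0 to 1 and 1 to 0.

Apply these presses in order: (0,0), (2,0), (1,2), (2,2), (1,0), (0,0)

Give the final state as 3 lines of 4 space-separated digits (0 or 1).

After press 1 at (0,0):
0 1 1 1
0 1 1 0
1 1 1 0

After press 2 at (2,0):
0 1 1 1
1 1 1 0
0 0 1 0

After press 3 at (1,2):
0 1 0 1
1 0 0 1
0 0 0 0

After press 4 at (2,2):
0 1 0 1
1 0 1 1
0 1 1 1

After press 5 at (1,0):
1 1 0 1
0 1 1 1
1 1 1 1

After press 6 at (0,0):
0 0 0 1
1 1 1 1
1 1 1 1

Answer: 0 0 0 1
1 1 1 1
1 1 1 1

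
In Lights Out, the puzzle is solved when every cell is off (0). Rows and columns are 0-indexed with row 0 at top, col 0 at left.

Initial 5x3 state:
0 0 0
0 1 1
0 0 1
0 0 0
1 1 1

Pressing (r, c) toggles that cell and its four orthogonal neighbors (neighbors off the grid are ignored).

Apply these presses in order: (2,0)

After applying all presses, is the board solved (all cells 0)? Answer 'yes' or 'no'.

Answer: no

Derivation:
After press 1 at (2,0):
0 0 0
1 1 1
1 1 1
1 0 0
1 1 1

Lights still on: 10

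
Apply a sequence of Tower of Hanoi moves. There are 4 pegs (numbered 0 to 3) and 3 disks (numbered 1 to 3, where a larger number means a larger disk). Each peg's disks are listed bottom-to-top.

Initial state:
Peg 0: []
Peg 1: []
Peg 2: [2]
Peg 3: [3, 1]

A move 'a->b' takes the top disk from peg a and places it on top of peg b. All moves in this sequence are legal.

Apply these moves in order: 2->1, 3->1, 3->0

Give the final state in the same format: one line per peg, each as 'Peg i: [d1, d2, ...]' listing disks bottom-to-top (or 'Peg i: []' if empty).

After move 1 (2->1):
Peg 0: []
Peg 1: [2]
Peg 2: []
Peg 3: [3, 1]

After move 2 (3->1):
Peg 0: []
Peg 1: [2, 1]
Peg 2: []
Peg 3: [3]

After move 3 (3->0):
Peg 0: [3]
Peg 1: [2, 1]
Peg 2: []
Peg 3: []

Answer: Peg 0: [3]
Peg 1: [2, 1]
Peg 2: []
Peg 3: []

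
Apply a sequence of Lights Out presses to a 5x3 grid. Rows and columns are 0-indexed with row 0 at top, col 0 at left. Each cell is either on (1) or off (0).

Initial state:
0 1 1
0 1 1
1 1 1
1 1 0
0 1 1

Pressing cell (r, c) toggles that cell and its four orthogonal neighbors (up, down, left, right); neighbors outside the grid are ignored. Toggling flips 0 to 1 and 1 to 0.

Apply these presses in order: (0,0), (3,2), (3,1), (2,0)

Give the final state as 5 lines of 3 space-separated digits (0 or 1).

Answer: 1 0 1
0 1 1
0 1 0
1 1 0
0 0 0

Derivation:
After press 1 at (0,0):
1 0 1
1 1 1
1 1 1
1 1 0
0 1 1

After press 2 at (3,2):
1 0 1
1 1 1
1 1 0
1 0 1
0 1 0

After press 3 at (3,1):
1 0 1
1 1 1
1 0 0
0 1 0
0 0 0

After press 4 at (2,0):
1 0 1
0 1 1
0 1 0
1 1 0
0 0 0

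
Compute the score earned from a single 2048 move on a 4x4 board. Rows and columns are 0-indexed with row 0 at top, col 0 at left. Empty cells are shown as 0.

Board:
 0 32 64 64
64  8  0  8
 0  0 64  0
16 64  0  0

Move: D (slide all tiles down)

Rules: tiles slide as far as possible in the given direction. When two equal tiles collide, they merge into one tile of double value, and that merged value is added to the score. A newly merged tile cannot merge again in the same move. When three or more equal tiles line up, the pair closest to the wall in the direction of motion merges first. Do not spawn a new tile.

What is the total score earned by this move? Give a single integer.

Slide down:
col 0: [0, 64, 0, 16] -> [0, 0, 64, 16]  score +0 (running 0)
col 1: [32, 8, 0, 64] -> [0, 32, 8, 64]  score +0 (running 0)
col 2: [64, 0, 64, 0] -> [0, 0, 0, 128]  score +128 (running 128)
col 3: [64, 8, 0, 0] -> [0, 0, 64, 8]  score +0 (running 128)
Board after move:
  0   0   0   0
  0  32   0   0
 64   8   0  64
 16  64 128   8

Answer: 128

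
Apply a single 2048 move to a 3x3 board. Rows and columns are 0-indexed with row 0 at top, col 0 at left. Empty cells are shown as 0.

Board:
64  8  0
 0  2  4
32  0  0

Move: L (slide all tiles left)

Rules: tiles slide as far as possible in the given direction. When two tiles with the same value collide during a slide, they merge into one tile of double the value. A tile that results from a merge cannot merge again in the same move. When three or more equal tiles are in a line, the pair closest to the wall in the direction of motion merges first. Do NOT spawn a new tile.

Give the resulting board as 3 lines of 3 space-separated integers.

Slide left:
row 0: [64, 8, 0] -> [64, 8, 0]
row 1: [0, 2, 4] -> [2, 4, 0]
row 2: [32, 0, 0] -> [32, 0, 0]

Answer: 64  8  0
 2  4  0
32  0  0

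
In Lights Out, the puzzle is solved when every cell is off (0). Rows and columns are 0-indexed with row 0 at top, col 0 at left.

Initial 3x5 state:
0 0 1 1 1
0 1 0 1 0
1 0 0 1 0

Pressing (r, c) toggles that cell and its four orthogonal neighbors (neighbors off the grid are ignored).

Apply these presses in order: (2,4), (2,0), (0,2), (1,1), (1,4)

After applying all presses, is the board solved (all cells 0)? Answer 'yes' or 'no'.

After press 1 at (2,4):
0 0 1 1 1
0 1 0 1 1
1 0 0 0 1

After press 2 at (2,0):
0 0 1 1 1
1 1 0 1 1
0 1 0 0 1

After press 3 at (0,2):
0 1 0 0 1
1 1 1 1 1
0 1 0 0 1

After press 4 at (1,1):
0 0 0 0 1
0 0 0 1 1
0 0 0 0 1

After press 5 at (1,4):
0 0 0 0 0
0 0 0 0 0
0 0 0 0 0

Lights still on: 0

Answer: yes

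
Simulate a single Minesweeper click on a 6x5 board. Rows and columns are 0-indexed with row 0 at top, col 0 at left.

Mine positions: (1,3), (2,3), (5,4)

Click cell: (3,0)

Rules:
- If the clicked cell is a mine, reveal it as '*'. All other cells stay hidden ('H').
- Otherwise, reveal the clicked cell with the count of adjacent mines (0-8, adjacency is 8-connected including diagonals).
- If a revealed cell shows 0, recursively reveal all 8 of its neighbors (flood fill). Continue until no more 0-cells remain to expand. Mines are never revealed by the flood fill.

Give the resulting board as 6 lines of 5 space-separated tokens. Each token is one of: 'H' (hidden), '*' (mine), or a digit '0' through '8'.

0 0 1 H H
0 0 2 H H
0 0 2 H H
0 0 1 1 H
0 0 0 1 H
0 0 0 1 H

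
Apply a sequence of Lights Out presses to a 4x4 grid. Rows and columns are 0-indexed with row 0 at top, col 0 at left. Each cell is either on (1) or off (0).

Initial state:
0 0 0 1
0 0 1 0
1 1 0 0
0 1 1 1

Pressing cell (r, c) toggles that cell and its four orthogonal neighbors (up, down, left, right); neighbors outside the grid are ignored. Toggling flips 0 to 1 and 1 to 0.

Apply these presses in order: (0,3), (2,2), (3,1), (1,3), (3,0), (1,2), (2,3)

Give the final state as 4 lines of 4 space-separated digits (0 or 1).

Answer: 0 0 0 1
0 1 0 0
0 1 1 1
0 1 1 0

Derivation:
After press 1 at (0,3):
0 0 1 0
0 0 1 1
1 1 0 0
0 1 1 1

After press 2 at (2,2):
0 0 1 0
0 0 0 1
1 0 1 1
0 1 0 1

After press 3 at (3,1):
0 0 1 0
0 0 0 1
1 1 1 1
1 0 1 1

After press 4 at (1,3):
0 0 1 1
0 0 1 0
1 1 1 0
1 0 1 1

After press 5 at (3,0):
0 0 1 1
0 0 1 0
0 1 1 0
0 1 1 1

After press 6 at (1,2):
0 0 0 1
0 1 0 1
0 1 0 0
0 1 1 1

After press 7 at (2,3):
0 0 0 1
0 1 0 0
0 1 1 1
0 1 1 0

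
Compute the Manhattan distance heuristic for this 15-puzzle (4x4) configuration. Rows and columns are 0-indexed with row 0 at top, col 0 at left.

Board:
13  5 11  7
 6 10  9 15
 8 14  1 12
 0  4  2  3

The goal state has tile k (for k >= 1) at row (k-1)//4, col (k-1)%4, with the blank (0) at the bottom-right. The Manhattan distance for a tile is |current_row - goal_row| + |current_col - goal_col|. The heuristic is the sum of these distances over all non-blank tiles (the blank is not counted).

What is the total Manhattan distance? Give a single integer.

Tile 13: at (0,0), goal (3,0), distance |0-3|+|0-0| = 3
Tile 5: at (0,1), goal (1,0), distance |0-1|+|1-0| = 2
Tile 11: at (0,2), goal (2,2), distance |0-2|+|2-2| = 2
Tile 7: at (0,3), goal (1,2), distance |0-1|+|3-2| = 2
Tile 6: at (1,0), goal (1,1), distance |1-1|+|0-1| = 1
Tile 10: at (1,1), goal (2,1), distance |1-2|+|1-1| = 1
Tile 9: at (1,2), goal (2,0), distance |1-2|+|2-0| = 3
Tile 15: at (1,3), goal (3,2), distance |1-3|+|3-2| = 3
Tile 8: at (2,0), goal (1,3), distance |2-1|+|0-3| = 4
Tile 14: at (2,1), goal (3,1), distance |2-3|+|1-1| = 1
Tile 1: at (2,2), goal (0,0), distance |2-0|+|2-0| = 4
Tile 12: at (2,3), goal (2,3), distance |2-2|+|3-3| = 0
Tile 4: at (3,1), goal (0,3), distance |3-0|+|1-3| = 5
Tile 2: at (3,2), goal (0,1), distance |3-0|+|2-1| = 4
Tile 3: at (3,3), goal (0,2), distance |3-0|+|3-2| = 4
Sum: 3 + 2 + 2 + 2 + 1 + 1 + 3 + 3 + 4 + 1 + 4 + 0 + 5 + 4 + 4 = 39

Answer: 39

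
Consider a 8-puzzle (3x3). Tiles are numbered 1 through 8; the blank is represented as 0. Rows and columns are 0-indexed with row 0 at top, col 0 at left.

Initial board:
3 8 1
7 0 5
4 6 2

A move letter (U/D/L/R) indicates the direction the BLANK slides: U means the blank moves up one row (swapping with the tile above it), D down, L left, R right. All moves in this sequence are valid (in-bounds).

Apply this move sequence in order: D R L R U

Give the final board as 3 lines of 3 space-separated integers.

Answer: 3 8 1
7 6 0
4 2 5

Derivation:
After move 1 (D):
3 8 1
7 6 5
4 0 2

After move 2 (R):
3 8 1
7 6 5
4 2 0

After move 3 (L):
3 8 1
7 6 5
4 0 2

After move 4 (R):
3 8 1
7 6 5
4 2 0

After move 5 (U):
3 8 1
7 6 0
4 2 5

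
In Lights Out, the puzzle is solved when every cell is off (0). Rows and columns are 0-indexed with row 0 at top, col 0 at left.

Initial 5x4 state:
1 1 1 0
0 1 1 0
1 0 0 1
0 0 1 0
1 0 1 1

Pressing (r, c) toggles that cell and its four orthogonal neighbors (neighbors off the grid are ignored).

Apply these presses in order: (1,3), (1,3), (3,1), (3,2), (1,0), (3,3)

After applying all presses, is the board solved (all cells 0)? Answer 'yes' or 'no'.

After press 1 at (1,3):
1 1 1 1
0 1 0 1
1 0 0 0
0 0 1 0
1 0 1 1

After press 2 at (1,3):
1 1 1 0
0 1 1 0
1 0 0 1
0 0 1 0
1 0 1 1

After press 3 at (3,1):
1 1 1 0
0 1 1 0
1 1 0 1
1 1 0 0
1 1 1 1

After press 4 at (3,2):
1 1 1 0
0 1 1 0
1 1 1 1
1 0 1 1
1 1 0 1

After press 5 at (1,0):
0 1 1 0
1 0 1 0
0 1 1 1
1 0 1 1
1 1 0 1

After press 6 at (3,3):
0 1 1 0
1 0 1 0
0 1 1 0
1 0 0 0
1 1 0 0

Lights still on: 9

Answer: no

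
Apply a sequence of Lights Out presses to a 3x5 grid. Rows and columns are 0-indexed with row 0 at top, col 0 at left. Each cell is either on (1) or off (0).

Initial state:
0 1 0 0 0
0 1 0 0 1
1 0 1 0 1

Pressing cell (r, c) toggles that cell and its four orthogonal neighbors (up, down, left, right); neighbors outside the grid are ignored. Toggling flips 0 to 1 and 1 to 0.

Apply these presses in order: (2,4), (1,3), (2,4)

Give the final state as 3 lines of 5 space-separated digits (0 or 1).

Answer: 0 1 0 1 0
0 1 1 1 0
1 0 1 1 1

Derivation:
After press 1 at (2,4):
0 1 0 0 0
0 1 0 0 0
1 0 1 1 0

After press 2 at (1,3):
0 1 0 1 0
0 1 1 1 1
1 0 1 0 0

After press 3 at (2,4):
0 1 0 1 0
0 1 1 1 0
1 0 1 1 1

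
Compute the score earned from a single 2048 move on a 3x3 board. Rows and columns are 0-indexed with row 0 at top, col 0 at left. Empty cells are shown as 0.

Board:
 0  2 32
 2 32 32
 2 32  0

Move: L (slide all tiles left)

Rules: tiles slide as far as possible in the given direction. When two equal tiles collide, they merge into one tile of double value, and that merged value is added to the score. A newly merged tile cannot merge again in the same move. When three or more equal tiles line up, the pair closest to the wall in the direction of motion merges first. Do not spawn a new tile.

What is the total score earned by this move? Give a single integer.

Answer: 64

Derivation:
Slide left:
row 0: [0, 2, 32] -> [2, 32, 0]  score +0 (running 0)
row 1: [2, 32, 32] -> [2, 64, 0]  score +64 (running 64)
row 2: [2, 32, 0] -> [2, 32, 0]  score +0 (running 64)
Board after move:
 2 32  0
 2 64  0
 2 32  0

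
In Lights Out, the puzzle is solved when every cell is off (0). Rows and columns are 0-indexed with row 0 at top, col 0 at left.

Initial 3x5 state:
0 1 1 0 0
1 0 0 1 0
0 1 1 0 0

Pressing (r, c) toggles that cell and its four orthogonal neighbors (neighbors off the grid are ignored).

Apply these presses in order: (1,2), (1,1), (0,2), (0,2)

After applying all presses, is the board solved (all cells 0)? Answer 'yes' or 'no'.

Answer: yes

Derivation:
After press 1 at (1,2):
0 1 0 0 0
1 1 1 0 0
0 1 0 0 0

After press 2 at (1,1):
0 0 0 0 0
0 0 0 0 0
0 0 0 0 0

After press 3 at (0,2):
0 1 1 1 0
0 0 1 0 0
0 0 0 0 0

After press 4 at (0,2):
0 0 0 0 0
0 0 0 0 0
0 0 0 0 0

Lights still on: 0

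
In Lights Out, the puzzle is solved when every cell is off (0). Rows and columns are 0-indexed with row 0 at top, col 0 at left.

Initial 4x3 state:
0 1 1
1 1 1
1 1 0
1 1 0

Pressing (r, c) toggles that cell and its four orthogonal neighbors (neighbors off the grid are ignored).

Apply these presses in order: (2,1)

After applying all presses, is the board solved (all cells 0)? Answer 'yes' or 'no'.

Answer: no

Derivation:
After press 1 at (2,1):
0 1 1
1 0 1
0 0 1
1 0 0

Lights still on: 6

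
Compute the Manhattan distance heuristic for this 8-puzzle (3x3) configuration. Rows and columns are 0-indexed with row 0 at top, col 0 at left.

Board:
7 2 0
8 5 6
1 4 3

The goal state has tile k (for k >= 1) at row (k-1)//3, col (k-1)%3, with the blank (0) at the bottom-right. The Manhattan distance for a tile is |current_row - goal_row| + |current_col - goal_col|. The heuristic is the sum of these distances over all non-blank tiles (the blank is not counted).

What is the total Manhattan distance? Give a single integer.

Tile 7: at (0,0), goal (2,0), distance |0-2|+|0-0| = 2
Tile 2: at (0,1), goal (0,1), distance |0-0|+|1-1| = 0
Tile 8: at (1,0), goal (2,1), distance |1-2|+|0-1| = 2
Tile 5: at (1,1), goal (1,1), distance |1-1|+|1-1| = 0
Tile 6: at (1,2), goal (1,2), distance |1-1|+|2-2| = 0
Tile 1: at (2,0), goal (0,0), distance |2-0|+|0-0| = 2
Tile 4: at (2,1), goal (1,0), distance |2-1|+|1-0| = 2
Tile 3: at (2,2), goal (0,2), distance |2-0|+|2-2| = 2
Sum: 2 + 0 + 2 + 0 + 0 + 2 + 2 + 2 = 10

Answer: 10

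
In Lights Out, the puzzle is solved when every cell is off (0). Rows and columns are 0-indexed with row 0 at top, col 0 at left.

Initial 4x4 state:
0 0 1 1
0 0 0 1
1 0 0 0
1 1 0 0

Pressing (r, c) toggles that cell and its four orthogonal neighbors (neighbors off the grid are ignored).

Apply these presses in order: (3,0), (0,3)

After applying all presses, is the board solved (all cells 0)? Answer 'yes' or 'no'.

After press 1 at (3,0):
0 0 1 1
0 0 0 1
0 0 0 0
0 0 0 0

After press 2 at (0,3):
0 0 0 0
0 0 0 0
0 0 0 0
0 0 0 0

Lights still on: 0

Answer: yes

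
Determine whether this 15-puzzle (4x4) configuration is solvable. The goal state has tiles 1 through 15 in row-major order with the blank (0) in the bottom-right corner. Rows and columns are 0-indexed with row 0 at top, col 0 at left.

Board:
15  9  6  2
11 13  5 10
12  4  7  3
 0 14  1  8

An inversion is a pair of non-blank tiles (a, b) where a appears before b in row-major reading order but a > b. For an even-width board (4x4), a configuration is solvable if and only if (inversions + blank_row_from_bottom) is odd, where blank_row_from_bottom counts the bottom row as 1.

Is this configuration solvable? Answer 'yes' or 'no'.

Answer: no

Derivation:
Inversions: 63
Blank is in row 3 (0-indexed from top), which is row 1 counting from the bottom (bottom = 1).
63 + 1 = 64, which is even, so the puzzle is not solvable.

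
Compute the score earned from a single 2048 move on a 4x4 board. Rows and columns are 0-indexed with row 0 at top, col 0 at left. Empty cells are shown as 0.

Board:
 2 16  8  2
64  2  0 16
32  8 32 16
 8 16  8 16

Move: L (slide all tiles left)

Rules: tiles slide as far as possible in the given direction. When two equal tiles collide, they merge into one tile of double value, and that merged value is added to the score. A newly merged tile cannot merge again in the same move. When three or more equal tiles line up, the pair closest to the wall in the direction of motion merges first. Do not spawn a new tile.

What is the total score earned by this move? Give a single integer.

Answer: 0

Derivation:
Slide left:
row 0: [2, 16, 8, 2] -> [2, 16, 8, 2]  score +0 (running 0)
row 1: [64, 2, 0, 16] -> [64, 2, 16, 0]  score +0 (running 0)
row 2: [32, 8, 32, 16] -> [32, 8, 32, 16]  score +0 (running 0)
row 3: [8, 16, 8, 16] -> [8, 16, 8, 16]  score +0 (running 0)
Board after move:
 2 16  8  2
64  2 16  0
32  8 32 16
 8 16  8 16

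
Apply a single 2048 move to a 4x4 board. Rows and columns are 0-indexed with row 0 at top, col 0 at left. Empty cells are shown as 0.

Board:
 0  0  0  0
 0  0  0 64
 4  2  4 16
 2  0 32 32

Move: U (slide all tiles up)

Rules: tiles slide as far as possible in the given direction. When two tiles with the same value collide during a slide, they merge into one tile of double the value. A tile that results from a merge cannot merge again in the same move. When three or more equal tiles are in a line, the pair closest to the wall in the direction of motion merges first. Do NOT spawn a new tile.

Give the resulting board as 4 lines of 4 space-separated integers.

Slide up:
col 0: [0, 0, 4, 2] -> [4, 2, 0, 0]
col 1: [0, 0, 2, 0] -> [2, 0, 0, 0]
col 2: [0, 0, 4, 32] -> [4, 32, 0, 0]
col 3: [0, 64, 16, 32] -> [64, 16, 32, 0]

Answer:  4  2  4 64
 2  0 32 16
 0  0  0 32
 0  0  0  0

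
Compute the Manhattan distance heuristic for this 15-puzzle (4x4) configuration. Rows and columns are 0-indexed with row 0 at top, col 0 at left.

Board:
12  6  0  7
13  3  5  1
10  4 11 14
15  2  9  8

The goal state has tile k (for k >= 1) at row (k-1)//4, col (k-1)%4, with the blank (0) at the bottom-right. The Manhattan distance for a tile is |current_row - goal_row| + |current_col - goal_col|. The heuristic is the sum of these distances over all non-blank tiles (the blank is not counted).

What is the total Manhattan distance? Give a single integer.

Tile 12: at (0,0), goal (2,3), distance |0-2|+|0-3| = 5
Tile 6: at (0,1), goal (1,1), distance |0-1|+|1-1| = 1
Tile 7: at (0,3), goal (1,2), distance |0-1|+|3-2| = 2
Tile 13: at (1,0), goal (3,0), distance |1-3|+|0-0| = 2
Tile 3: at (1,1), goal (0,2), distance |1-0|+|1-2| = 2
Tile 5: at (1,2), goal (1,0), distance |1-1|+|2-0| = 2
Tile 1: at (1,3), goal (0,0), distance |1-0|+|3-0| = 4
Tile 10: at (2,0), goal (2,1), distance |2-2|+|0-1| = 1
Tile 4: at (2,1), goal (0,3), distance |2-0|+|1-3| = 4
Tile 11: at (2,2), goal (2,2), distance |2-2|+|2-2| = 0
Tile 14: at (2,3), goal (3,1), distance |2-3|+|3-1| = 3
Tile 15: at (3,0), goal (3,2), distance |3-3|+|0-2| = 2
Tile 2: at (3,1), goal (0,1), distance |3-0|+|1-1| = 3
Tile 9: at (3,2), goal (2,0), distance |3-2|+|2-0| = 3
Tile 8: at (3,3), goal (1,3), distance |3-1|+|3-3| = 2
Sum: 5 + 1 + 2 + 2 + 2 + 2 + 4 + 1 + 4 + 0 + 3 + 2 + 3 + 3 + 2 = 36

Answer: 36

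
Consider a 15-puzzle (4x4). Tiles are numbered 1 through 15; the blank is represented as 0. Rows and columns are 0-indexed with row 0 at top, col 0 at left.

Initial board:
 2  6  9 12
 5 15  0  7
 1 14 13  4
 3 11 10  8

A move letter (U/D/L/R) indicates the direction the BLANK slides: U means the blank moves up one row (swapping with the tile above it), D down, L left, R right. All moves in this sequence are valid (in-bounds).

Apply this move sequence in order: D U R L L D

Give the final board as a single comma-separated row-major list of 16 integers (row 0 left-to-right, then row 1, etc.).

Answer: 2, 6, 9, 12, 5, 14, 15, 7, 1, 0, 13, 4, 3, 11, 10, 8

Derivation:
After move 1 (D):
 2  6  9 12
 5 15 13  7
 1 14  0  4
 3 11 10  8

After move 2 (U):
 2  6  9 12
 5 15  0  7
 1 14 13  4
 3 11 10  8

After move 3 (R):
 2  6  9 12
 5 15  7  0
 1 14 13  4
 3 11 10  8

After move 4 (L):
 2  6  9 12
 5 15  0  7
 1 14 13  4
 3 11 10  8

After move 5 (L):
 2  6  9 12
 5  0 15  7
 1 14 13  4
 3 11 10  8

After move 6 (D):
 2  6  9 12
 5 14 15  7
 1  0 13  4
 3 11 10  8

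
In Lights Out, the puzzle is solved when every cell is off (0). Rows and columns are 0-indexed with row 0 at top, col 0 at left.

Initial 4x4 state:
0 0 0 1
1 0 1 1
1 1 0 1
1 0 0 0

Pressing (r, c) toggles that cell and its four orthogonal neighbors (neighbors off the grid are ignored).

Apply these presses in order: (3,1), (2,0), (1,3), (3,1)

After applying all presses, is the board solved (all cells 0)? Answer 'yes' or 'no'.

Answer: yes

Derivation:
After press 1 at (3,1):
0 0 0 1
1 0 1 1
1 0 0 1
0 1 1 0

After press 2 at (2,0):
0 0 0 1
0 0 1 1
0 1 0 1
1 1 1 0

After press 3 at (1,3):
0 0 0 0
0 0 0 0
0 1 0 0
1 1 1 0

After press 4 at (3,1):
0 0 0 0
0 0 0 0
0 0 0 0
0 0 0 0

Lights still on: 0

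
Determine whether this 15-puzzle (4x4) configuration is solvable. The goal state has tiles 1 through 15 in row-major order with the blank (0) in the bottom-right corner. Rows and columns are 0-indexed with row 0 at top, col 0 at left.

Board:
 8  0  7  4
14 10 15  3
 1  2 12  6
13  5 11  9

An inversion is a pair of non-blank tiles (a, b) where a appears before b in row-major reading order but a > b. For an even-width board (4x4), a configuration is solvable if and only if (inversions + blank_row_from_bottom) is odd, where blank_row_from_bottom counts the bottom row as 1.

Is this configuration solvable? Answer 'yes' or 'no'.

Inversions: 52
Blank is in row 0 (0-indexed from top), which is row 4 counting from the bottom (bottom = 1).
52 + 4 = 56, which is even, so the puzzle is not solvable.

Answer: no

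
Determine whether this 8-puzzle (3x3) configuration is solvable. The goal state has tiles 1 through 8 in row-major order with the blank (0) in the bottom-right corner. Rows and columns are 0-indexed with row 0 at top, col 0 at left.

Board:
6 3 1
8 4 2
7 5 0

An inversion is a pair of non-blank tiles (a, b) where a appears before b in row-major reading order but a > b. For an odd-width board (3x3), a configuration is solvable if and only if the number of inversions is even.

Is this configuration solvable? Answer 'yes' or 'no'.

Inversions (pairs i<j in row-major order where tile[i] > tile[j] > 0): 13
13 is odd, so the puzzle is not solvable.

Answer: no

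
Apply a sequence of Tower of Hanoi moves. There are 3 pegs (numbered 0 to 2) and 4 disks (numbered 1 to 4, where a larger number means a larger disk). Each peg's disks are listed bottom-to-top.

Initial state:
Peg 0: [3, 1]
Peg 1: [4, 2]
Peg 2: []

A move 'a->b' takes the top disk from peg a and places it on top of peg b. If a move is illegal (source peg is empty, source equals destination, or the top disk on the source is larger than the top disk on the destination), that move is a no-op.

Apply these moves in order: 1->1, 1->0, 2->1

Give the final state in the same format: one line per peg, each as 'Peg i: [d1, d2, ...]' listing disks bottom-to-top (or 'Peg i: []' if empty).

After move 1 (1->1):
Peg 0: [3, 1]
Peg 1: [4, 2]
Peg 2: []

After move 2 (1->0):
Peg 0: [3, 1]
Peg 1: [4, 2]
Peg 2: []

After move 3 (2->1):
Peg 0: [3, 1]
Peg 1: [4, 2]
Peg 2: []

Answer: Peg 0: [3, 1]
Peg 1: [4, 2]
Peg 2: []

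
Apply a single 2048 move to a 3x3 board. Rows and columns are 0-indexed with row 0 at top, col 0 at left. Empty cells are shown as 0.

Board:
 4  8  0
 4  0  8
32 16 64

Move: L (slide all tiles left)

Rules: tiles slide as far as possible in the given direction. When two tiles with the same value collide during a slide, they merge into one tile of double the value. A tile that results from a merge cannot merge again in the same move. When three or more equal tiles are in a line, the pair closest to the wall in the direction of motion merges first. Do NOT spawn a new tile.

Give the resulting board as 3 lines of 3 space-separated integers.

Answer:  4  8  0
 4  8  0
32 16 64

Derivation:
Slide left:
row 0: [4, 8, 0] -> [4, 8, 0]
row 1: [4, 0, 8] -> [4, 8, 0]
row 2: [32, 16, 64] -> [32, 16, 64]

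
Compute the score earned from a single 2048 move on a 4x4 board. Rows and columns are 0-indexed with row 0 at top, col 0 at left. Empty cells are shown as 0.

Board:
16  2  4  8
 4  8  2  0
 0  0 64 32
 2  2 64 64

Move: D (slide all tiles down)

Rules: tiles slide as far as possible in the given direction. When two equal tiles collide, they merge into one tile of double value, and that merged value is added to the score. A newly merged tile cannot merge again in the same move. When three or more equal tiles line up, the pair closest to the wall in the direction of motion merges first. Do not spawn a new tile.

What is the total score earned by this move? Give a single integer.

Slide down:
col 0: [16, 4, 0, 2] -> [0, 16, 4, 2]  score +0 (running 0)
col 1: [2, 8, 0, 2] -> [0, 2, 8, 2]  score +0 (running 0)
col 2: [4, 2, 64, 64] -> [0, 4, 2, 128]  score +128 (running 128)
col 3: [8, 0, 32, 64] -> [0, 8, 32, 64]  score +0 (running 128)
Board after move:
  0   0   0   0
 16   2   4   8
  4   8   2  32
  2   2 128  64

Answer: 128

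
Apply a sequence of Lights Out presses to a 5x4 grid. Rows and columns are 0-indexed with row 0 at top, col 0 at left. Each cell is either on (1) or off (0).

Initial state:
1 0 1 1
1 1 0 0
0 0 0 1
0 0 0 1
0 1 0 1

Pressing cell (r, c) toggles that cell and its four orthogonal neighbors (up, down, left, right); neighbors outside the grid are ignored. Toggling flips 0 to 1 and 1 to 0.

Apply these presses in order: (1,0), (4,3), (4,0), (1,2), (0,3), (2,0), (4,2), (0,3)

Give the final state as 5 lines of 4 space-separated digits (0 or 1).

After press 1 at (1,0):
0 0 1 1
0 0 0 0
1 0 0 1
0 0 0 1
0 1 0 1

After press 2 at (4,3):
0 0 1 1
0 0 0 0
1 0 0 1
0 0 0 0
0 1 1 0

After press 3 at (4,0):
0 0 1 1
0 0 0 0
1 0 0 1
1 0 0 0
1 0 1 0

After press 4 at (1,2):
0 0 0 1
0 1 1 1
1 0 1 1
1 0 0 0
1 0 1 0

After press 5 at (0,3):
0 0 1 0
0 1 1 0
1 0 1 1
1 0 0 0
1 0 1 0

After press 6 at (2,0):
0 0 1 0
1 1 1 0
0 1 1 1
0 0 0 0
1 0 1 0

After press 7 at (4,2):
0 0 1 0
1 1 1 0
0 1 1 1
0 0 1 0
1 1 0 1

After press 8 at (0,3):
0 0 0 1
1 1 1 1
0 1 1 1
0 0 1 0
1 1 0 1

Answer: 0 0 0 1
1 1 1 1
0 1 1 1
0 0 1 0
1 1 0 1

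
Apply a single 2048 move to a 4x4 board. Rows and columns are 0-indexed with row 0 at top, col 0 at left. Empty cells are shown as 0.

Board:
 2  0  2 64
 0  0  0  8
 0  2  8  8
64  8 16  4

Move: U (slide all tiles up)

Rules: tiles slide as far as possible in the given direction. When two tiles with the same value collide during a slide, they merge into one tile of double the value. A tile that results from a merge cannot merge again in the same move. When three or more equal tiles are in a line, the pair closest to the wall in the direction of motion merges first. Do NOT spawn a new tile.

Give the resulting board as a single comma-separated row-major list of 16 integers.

Slide up:
col 0: [2, 0, 0, 64] -> [2, 64, 0, 0]
col 1: [0, 0, 2, 8] -> [2, 8, 0, 0]
col 2: [2, 0, 8, 16] -> [2, 8, 16, 0]
col 3: [64, 8, 8, 4] -> [64, 16, 4, 0]

Answer: 2, 2, 2, 64, 64, 8, 8, 16, 0, 0, 16, 4, 0, 0, 0, 0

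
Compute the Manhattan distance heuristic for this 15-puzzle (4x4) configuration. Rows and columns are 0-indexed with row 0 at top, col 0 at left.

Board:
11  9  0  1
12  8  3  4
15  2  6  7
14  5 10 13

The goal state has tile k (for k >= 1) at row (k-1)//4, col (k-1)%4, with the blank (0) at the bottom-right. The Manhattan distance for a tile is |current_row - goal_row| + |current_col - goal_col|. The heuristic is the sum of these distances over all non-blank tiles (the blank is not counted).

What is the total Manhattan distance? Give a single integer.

Answer: 36

Derivation:
Tile 11: (0,0)->(2,2) = 4
Tile 9: (0,1)->(2,0) = 3
Tile 1: (0,3)->(0,0) = 3
Tile 12: (1,0)->(2,3) = 4
Tile 8: (1,1)->(1,3) = 2
Tile 3: (1,2)->(0,2) = 1
Tile 4: (1,3)->(0,3) = 1
Tile 15: (2,0)->(3,2) = 3
Tile 2: (2,1)->(0,1) = 2
Tile 6: (2,2)->(1,1) = 2
Tile 7: (2,3)->(1,2) = 2
Tile 14: (3,0)->(3,1) = 1
Tile 5: (3,1)->(1,0) = 3
Tile 10: (3,2)->(2,1) = 2
Tile 13: (3,3)->(3,0) = 3
Sum: 4 + 3 + 3 + 4 + 2 + 1 + 1 + 3 + 2 + 2 + 2 + 1 + 3 + 2 + 3 = 36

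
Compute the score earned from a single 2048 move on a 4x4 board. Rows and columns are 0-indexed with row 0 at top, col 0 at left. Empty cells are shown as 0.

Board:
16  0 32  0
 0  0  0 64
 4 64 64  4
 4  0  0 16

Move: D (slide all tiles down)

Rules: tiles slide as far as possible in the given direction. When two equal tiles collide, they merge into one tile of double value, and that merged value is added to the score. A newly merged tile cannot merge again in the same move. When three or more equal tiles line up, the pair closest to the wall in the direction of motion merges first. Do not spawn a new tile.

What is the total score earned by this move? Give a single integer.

Slide down:
col 0: [16, 0, 4, 4] -> [0, 0, 16, 8]  score +8 (running 8)
col 1: [0, 0, 64, 0] -> [0, 0, 0, 64]  score +0 (running 8)
col 2: [32, 0, 64, 0] -> [0, 0, 32, 64]  score +0 (running 8)
col 3: [0, 64, 4, 16] -> [0, 64, 4, 16]  score +0 (running 8)
Board after move:
 0  0  0  0
 0  0  0 64
16  0 32  4
 8 64 64 16

Answer: 8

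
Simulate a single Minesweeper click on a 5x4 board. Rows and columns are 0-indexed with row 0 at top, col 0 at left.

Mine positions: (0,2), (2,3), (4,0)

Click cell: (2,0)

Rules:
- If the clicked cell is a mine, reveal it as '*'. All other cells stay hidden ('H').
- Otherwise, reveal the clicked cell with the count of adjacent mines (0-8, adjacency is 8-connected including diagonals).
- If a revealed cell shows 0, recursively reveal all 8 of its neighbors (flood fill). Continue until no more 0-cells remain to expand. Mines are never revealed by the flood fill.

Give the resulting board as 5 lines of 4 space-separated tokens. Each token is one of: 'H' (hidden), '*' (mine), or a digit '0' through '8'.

0 1 H H
0 1 2 H
0 0 1 H
1 1 1 H
H H H H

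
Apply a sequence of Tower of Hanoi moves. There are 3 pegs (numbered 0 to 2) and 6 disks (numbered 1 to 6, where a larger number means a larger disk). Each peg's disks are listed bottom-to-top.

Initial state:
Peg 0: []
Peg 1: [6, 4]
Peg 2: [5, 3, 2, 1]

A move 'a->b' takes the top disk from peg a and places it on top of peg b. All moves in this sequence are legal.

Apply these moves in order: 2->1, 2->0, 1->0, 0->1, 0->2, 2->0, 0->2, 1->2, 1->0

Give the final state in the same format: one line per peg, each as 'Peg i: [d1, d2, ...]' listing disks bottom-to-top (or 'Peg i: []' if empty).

After move 1 (2->1):
Peg 0: []
Peg 1: [6, 4, 1]
Peg 2: [5, 3, 2]

After move 2 (2->0):
Peg 0: [2]
Peg 1: [6, 4, 1]
Peg 2: [5, 3]

After move 3 (1->0):
Peg 0: [2, 1]
Peg 1: [6, 4]
Peg 2: [5, 3]

After move 4 (0->1):
Peg 0: [2]
Peg 1: [6, 4, 1]
Peg 2: [5, 3]

After move 5 (0->2):
Peg 0: []
Peg 1: [6, 4, 1]
Peg 2: [5, 3, 2]

After move 6 (2->0):
Peg 0: [2]
Peg 1: [6, 4, 1]
Peg 2: [5, 3]

After move 7 (0->2):
Peg 0: []
Peg 1: [6, 4, 1]
Peg 2: [5, 3, 2]

After move 8 (1->2):
Peg 0: []
Peg 1: [6, 4]
Peg 2: [5, 3, 2, 1]

After move 9 (1->0):
Peg 0: [4]
Peg 1: [6]
Peg 2: [5, 3, 2, 1]

Answer: Peg 0: [4]
Peg 1: [6]
Peg 2: [5, 3, 2, 1]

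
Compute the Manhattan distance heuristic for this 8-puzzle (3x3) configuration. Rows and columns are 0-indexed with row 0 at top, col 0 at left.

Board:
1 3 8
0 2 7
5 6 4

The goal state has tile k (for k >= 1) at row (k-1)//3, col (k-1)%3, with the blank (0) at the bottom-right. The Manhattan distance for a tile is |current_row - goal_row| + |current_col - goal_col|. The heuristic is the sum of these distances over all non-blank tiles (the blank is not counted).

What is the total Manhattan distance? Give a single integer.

Answer: 15

Derivation:
Tile 1: (0,0)->(0,0) = 0
Tile 3: (0,1)->(0,2) = 1
Tile 8: (0,2)->(2,1) = 3
Tile 2: (1,1)->(0,1) = 1
Tile 7: (1,2)->(2,0) = 3
Tile 5: (2,0)->(1,1) = 2
Tile 6: (2,1)->(1,2) = 2
Tile 4: (2,2)->(1,0) = 3
Sum: 0 + 1 + 3 + 1 + 3 + 2 + 2 + 3 = 15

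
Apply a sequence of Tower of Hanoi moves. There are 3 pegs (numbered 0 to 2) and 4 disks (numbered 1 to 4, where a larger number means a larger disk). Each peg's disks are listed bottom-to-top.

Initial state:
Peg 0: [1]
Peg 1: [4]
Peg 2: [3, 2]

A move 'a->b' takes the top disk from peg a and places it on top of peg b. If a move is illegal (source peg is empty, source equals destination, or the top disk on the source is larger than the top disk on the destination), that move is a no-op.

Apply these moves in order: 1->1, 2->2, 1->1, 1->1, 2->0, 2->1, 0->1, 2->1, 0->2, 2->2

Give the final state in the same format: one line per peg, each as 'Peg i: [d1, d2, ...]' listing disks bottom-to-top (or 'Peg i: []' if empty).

Answer: Peg 0: []
Peg 1: [4, 2, 1]
Peg 2: [3]

Derivation:
After move 1 (1->1):
Peg 0: [1]
Peg 1: [4]
Peg 2: [3, 2]

After move 2 (2->2):
Peg 0: [1]
Peg 1: [4]
Peg 2: [3, 2]

After move 3 (1->1):
Peg 0: [1]
Peg 1: [4]
Peg 2: [3, 2]

After move 4 (1->1):
Peg 0: [1]
Peg 1: [4]
Peg 2: [3, 2]

After move 5 (2->0):
Peg 0: [1]
Peg 1: [4]
Peg 2: [3, 2]

After move 6 (2->1):
Peg 0: [1]
Peg 1: [4, 2]
Peg 2: [3]

After move 7 (0->1):
Peg 0: []
Peg 1: [4, 2, 1]
Peg 2: [3]

After move 8 (2->1):
Peg 0: []
Peg 1: [4, 2, 1]
Peg 2: [3]

After move 9 (0->2):
Peg 0: []
Peg 1: [4, 2, 1]
Peg 2: [3]

After move 10 (2->2):
Peg 0: []
Peg 1: [4, 2, 1]
Peg 2: [3]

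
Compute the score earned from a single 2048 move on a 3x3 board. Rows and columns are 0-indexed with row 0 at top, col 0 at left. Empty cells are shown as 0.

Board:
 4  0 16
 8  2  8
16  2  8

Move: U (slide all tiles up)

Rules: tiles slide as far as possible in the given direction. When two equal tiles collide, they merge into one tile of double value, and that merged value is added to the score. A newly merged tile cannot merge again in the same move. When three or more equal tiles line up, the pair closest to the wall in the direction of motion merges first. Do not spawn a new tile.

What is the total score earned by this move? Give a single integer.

Slide up:
col 0: [4, 8, 16] -> [4, 8, 16]  score +0 (running 0)
col 1: [0, 2, 2] -> [4, 0, 0]  score +4 (running 4)
col 2: [16, 8, 8] -> [16, 16, 0]  score +16 (running 20)
Board after move:
 4  4 16
 8  0 16
16  0  0

Answer: 20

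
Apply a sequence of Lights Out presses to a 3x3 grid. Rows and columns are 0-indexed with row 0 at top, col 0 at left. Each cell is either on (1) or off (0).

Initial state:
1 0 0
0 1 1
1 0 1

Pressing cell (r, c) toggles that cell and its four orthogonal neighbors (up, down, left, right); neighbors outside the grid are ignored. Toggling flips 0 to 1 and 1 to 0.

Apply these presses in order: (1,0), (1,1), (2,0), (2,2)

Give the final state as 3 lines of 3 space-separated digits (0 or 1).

After press 1 at (1,0):
0 0 0
1 0 1
0 0 1

After press 2 at (1,1):
0 1 0
0 1 0
0 1 1

After press 3 at (2,0):
0 1 0
1 1 0
1 0 1

After press 4 at (2,2):
0 1 0
1 1 1
1 1 0

Answer: 0 1 0
1 1 1
1 1 0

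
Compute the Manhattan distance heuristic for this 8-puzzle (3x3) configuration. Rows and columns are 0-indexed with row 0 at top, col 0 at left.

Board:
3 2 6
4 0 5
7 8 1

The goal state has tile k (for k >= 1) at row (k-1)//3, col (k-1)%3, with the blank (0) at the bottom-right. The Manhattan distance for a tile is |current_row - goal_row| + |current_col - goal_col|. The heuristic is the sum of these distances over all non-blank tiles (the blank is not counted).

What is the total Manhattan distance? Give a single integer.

Tile 3: at (0,0), goal (0,2), distance |0-0|+|0-2| = 2
Tile 2: at (0,1), goal (0,1), distance |0-0|+|1-1| = 0
Tile 6: at (0,2), goal (1,2), distance |0-1|+|2-2| = 1
Tile 4: at (1,0), goal (1,0), distance |1-1|+|0-0| = 0
Tile 5: at (1,2), goal (1,1), distance |1-1|+|2-1| = 1
Tile 7: at (2,0), goal (2,0), distance |2-2|+|0-0| = 0
Tile 8: at (2,1), goal (2,1), distance |2-2|+|1-1| = 0
Tile 1: at (2,2), goal (0,0), distance |2-0|+|2-0| = 4
Sum: 2 + 0 + 1 + 0 + 1 + 0 + 0 + 4 = 8

Answer: 8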